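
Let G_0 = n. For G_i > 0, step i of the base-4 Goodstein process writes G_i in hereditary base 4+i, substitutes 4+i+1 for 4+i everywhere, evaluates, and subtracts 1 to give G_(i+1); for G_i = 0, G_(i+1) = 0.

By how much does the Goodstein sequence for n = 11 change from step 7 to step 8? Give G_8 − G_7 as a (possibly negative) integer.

0

base 4: 11 = 2·4 + 3; at 5: 2·5 + 3 = 13; next = 12
base 5: 12 = 2·5 + 2; at 6: 2·6 + 2 = 14; next = 13
base 6: 13 = 2·6 + 1; at 7: 2·7 + 1 = 15; next = 14
base 7: 14 = 2·7; at 8: 2·8 = 16; next = 15
base 8: 15 = 8 + 7; at 9: 9 + 7 = 16; next = 15
base 9: 15 = 9 + 6; at 10: 10 + 6 = 16; next = 15
base 10: 15 = 10 + 5; at 11: 11 + 5 = 16; next = 15
base 11: 15 = 11 + 4; at 12: 12 + 4 = 16; next = 15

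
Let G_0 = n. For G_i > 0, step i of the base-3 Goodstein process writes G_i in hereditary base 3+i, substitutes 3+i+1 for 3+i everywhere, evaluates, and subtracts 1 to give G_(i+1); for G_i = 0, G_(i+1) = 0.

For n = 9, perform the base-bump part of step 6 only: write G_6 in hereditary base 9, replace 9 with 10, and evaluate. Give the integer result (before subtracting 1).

26

[0] 9 ≡ 3^2 (base 3). Lift 4: 16. −1: 15.
[1] 15 ≡ 3·4 + 3 (base 4). Lift 5: 18. −1: 17.
[2] 17 ≡ 3·5 + 2 (base 5). Lift 6: 20. −1: 19.
[3] 19 ≡ 3·6 + 1 (base 6). Lift 7: 22. −1: 21.
[4] 21 ≡ 3·7 (base 7). Lift 8: 24. −1: 23.
[5] 23 ≡ 2·8 + 7 (base 8). Lift 9: 25. −1: 24.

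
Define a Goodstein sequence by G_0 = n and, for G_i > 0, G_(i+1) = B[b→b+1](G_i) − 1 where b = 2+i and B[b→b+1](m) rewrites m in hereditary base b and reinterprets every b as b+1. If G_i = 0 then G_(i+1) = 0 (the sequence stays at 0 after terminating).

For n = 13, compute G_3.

16092

step 0: 13 = 2^(2 + 1) + 2^2 + 1; sub 3 for 2: 3^(3 + 1) + 3^3 + 1; = 109; G_1 = 109−1 = 108
step 1: 108 = 3^(3 + 1) + 3^3; sub 4 for 3: 4^(4 + 1) + 4^4; = 1280; G_2 = 1280−1 = 1279
step 2: 1279 = 4^(4 + 1) + 3·4^3 + 3·4^2 + 3·4 + 3; sub 5 for 4: 5^(5 + 1) + 3·5^3 + 3·5^2 + 3·5 + 3; = 16093; G_3 = 16093−1 = 16092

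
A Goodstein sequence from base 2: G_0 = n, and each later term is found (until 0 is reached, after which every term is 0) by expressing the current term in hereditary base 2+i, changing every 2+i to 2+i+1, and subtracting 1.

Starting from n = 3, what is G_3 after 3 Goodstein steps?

2

G_0 = 3. HB_2(3) = 2 + 1. Bump = 4. G_1 = 3.
G_1 = 3. HB_3(3) = 3. Bump = 4. G_2 = 3.
G_2 = 3. HB_4(3) = 3. Bump = 3. G_3 = 2.
G_3 = 2. HB_5(2) = 2. Bump = 2. G_4 = 1.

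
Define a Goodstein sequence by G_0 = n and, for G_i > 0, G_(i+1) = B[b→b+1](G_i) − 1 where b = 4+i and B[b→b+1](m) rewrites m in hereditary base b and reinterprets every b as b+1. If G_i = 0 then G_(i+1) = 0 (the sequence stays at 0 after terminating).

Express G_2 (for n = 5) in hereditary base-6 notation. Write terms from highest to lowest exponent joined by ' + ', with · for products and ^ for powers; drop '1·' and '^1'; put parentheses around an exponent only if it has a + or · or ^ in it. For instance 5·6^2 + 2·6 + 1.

(0) 5|_4 = 4 + 1 ↦ 5 + 1|_5 = 6 ⇒ 5
(1) 5|_5 = 5 ↦ 6|_6 = 6 ⇒ 5
(2) 5|_6 = 5 ↦ 5|_7 = 5 ⇒ 4

5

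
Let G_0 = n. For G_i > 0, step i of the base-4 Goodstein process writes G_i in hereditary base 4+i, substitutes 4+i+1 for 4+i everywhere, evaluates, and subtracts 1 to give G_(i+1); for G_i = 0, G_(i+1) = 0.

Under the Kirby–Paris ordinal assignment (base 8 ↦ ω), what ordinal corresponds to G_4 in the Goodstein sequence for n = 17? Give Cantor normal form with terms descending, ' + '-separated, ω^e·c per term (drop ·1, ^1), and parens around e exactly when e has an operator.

ω·5 + 3

base 4: 17 = 4^2 + 1; at 5: 5^2 + 1 = 26; next = 25
base 5: 25 = 5^2; at 6: 6^2 = 36; next = 35
base 6: 35 = 5·6 + 5; at 7: 5·7 + 5 = 40; next = 39
base 7: 39 = 5·7 + 4; at 8: 5·8 + 4 = 44; next = 43
base 8: 43 = 5·8 + 3; at 9: 5·9 + 3 = 48; next = 47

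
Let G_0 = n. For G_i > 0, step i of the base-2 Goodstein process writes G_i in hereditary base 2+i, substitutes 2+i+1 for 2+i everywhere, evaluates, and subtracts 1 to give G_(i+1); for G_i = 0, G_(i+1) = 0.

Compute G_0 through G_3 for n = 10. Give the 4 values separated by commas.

10, 83, 1025, 15625

G_0=10  [base 2] 2^(2 + 1) + 2  →[2↦3]→  3^(3 + 1) + 3 = 84  −1 ⇒ G_1=83
G_1=83  [base 3] 3^(3 + 1) + 2  →[3↦4]→  4^(4 + 1) + 2 = 1026  −1 ⇒ G_2=1025
G_2=1025  [base 4] 4^(4 + 1) + 1  →[4↦5]→  5^(5 + 1) + 1 = 15626  −1 ⇒ G_3=15625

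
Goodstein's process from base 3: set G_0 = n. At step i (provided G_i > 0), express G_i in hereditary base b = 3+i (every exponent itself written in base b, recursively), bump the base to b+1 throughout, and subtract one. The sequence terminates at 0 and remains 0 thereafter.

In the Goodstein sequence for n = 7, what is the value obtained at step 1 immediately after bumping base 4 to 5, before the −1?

G_0 = 7. HB_3(7) = 2·3 + 1. Bump = 9. G_1 = 8.
G_1 = 8. HB_4(8) = 2·4. Bump = 10. G_2 = 9.

10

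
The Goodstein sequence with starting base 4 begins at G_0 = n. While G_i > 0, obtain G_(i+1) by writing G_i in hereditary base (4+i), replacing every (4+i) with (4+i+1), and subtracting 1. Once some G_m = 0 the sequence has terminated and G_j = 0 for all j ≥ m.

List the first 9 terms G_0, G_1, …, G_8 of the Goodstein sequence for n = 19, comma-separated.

19, 27, 37, 49, 63, 69, 75, 81, 87

G_0 = 19. HB_4(19) = 4^2 + 3. Bump = 28. G_1 = 27.
G_1 = 27. HB_5(27) = 5^2 + 2. Bump = 38. G_2 = 37.
G_2 = 37. HB_6(37) = 6^2 + 1. Bump = 50. G_3 = 49.
G_3 = 49. HB_7(49) = 7^2. Bump = 64. G_4 = 63.
G_4 = 63. HB_8(63) = 7·8 + 7. Bump = 70. G_5 = 69.
G_5 = 69. HB_9(69) = 7·9 + 6. Bump = 76. G_6 = 75.
G_6 = 75. HB_10(75) = 7·10 + 5. Bump = 82. G_7 = 81.
G_7 = 81. HB_11(81) = 7·11 + 4. Bump = 88. G_8 = 87.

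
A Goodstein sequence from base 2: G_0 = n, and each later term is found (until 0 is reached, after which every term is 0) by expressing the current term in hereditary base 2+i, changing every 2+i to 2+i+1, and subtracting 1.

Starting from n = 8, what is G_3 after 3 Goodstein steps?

[0] 8 ≡ 2^(2 + 1) (base 2). Lift 3: 81. −1: 80.
[1] 80 ≡ 2·3^3 + 2·3^2 + 2·3 + 2 (base 3). Lift 4: 554. −1: 553.
[2] 553 ≡ 2·4^4 + 2·4^2 + 2·4 + 1 (base 4). Lift 5: 6311. −1: 6310.
[3] 6310 ≡ 2·5^5 + 2·5^2 + 2·5 (base 5). Lift 6: 93396. −1: 93395.

6310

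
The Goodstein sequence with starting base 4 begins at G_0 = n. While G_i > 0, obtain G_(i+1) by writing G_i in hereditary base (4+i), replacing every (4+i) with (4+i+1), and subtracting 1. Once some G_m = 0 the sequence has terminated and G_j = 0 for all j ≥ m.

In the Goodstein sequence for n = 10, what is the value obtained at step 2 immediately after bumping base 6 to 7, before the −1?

14

G_0=10  [base 4] 2·4 + 2  →[4↦5]→  2·5 + 2 = 12  −1 ⇒ G_1=11
G_1=11  [base 5] 2·5 + 1  →[5↦6]→  2·6 + 1 = 13  −1 ⇒ G_2=12
G_2=12  [base 6] 2·6  →[6↦7]→  2·7 = 14  −1 ⇒ G_3=13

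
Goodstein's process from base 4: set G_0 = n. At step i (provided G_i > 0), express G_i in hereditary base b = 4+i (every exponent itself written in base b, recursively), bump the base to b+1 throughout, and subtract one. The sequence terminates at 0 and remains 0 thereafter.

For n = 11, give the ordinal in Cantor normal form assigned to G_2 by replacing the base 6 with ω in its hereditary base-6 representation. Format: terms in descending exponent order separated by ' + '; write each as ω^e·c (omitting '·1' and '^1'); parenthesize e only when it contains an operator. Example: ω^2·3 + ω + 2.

ω·2 + 1

(0) 11|_4 = 2·4 + 3 ↦ 2·5 + 3|_5 = 13 ⇒ 12
(1) 12|_5 = 2·5 + 2 ↦ 2·6 + 2|_6 = 14 ⇒ 13
(2) 13|_6 = 2·6 + 1 ↦ 2·7 + 1|_7 = 15 ⇒ 14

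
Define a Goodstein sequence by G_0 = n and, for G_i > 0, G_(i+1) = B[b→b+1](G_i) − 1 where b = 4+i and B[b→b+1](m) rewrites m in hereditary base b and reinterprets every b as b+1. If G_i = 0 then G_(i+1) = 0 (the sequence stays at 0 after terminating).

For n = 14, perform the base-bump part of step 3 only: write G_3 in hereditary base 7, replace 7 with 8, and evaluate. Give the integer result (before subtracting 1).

22

base 4: 14 = 3·4 + 2; at 5: 3·5 + 2 = 17; next = 16
base 5: 16 = 3·5 + 1; at 6: 3·6 + 1 = 19; next = 18
base 6: 18 = 3·6; at 7: 3·7 = 21; next = 20
base 7: 20 = 2·7 + 6; at 8: 2·8 + 6 = 22; next = 21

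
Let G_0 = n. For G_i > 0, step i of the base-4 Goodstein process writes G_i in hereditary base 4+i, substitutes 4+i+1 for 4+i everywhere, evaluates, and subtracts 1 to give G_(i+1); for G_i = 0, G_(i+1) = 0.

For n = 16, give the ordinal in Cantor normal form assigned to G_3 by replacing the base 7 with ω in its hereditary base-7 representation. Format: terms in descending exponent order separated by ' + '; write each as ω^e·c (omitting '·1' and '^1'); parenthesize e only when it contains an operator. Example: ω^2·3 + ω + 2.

ω·4 + 2

G_0 = 16. HB_4(16) = 4^2. Bump = 25. G_1 = 24.
G_1 = 24. HB_5(24) = 4·5 + 4. Bump = 28. G_2 = 27.
G_2 = 27. HB_6(27) = 4·6 + 3. Bump = 31. G_3 = 30.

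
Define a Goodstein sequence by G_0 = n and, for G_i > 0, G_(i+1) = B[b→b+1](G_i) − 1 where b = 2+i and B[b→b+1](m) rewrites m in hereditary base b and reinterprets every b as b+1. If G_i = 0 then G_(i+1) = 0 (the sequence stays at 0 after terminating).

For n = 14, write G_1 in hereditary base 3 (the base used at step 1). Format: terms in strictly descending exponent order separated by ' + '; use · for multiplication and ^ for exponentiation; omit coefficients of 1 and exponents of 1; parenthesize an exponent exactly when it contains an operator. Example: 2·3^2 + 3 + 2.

3^(3 + 1) + 3^3 + 2

i=0: 14 = 2^(2 + 1) + 2^2 + 2 (b=2); 2→3: 3^(3 + 1) + 3^3 + 3 = 111; 111−1 = 110
i=1: 110 = 3^(3 + 1) + 3^3 + 2 (b=3); 3→4: 4^(4 + 1) + 4^4 + 2 = 1282; 1282−1 = 1281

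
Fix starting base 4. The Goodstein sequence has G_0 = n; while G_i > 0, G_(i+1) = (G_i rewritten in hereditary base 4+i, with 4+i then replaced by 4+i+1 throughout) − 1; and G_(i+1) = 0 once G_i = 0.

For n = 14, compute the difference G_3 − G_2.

G_0 = 14. HB_4(14) = 3·4 + 2. Bump = 17. G_1 = 16.
G_1 = 16. HB_5(16) = 3·5 + 1. Bump = 19. G_2 = 18.
G_2 = 18. HB_6(18) = 3·6. Bump = 21. G_3 = 20.

2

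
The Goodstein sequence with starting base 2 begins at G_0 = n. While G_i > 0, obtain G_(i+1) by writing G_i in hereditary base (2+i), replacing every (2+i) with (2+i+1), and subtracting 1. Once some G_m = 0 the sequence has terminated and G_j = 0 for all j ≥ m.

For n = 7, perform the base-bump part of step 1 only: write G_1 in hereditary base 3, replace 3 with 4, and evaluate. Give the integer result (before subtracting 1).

260

step 0: 7 = 2^2 + 2 + 1; sub 3 for 2: 3^3 + 3 + 1; = 31; G_1 = 31−1 = 30
step 1: 30 = 3^3 + 3; sub 4 for 3: 4^4 + 4; = 260; G_2 = 260−1 = 259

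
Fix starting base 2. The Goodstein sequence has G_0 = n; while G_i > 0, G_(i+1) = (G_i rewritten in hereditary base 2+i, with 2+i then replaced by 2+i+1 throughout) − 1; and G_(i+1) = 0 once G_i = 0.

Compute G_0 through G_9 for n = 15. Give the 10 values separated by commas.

(0) 15|_2 = 2^(2 + 1) + 2^2 + 2 + 1 ↦ 3^(3 + 1) + 3^3 + 3 + 1|_3 = 112 ⇒ 111
(1) 111|_3 = 3^(3 + 1) + 3^3 + 3 ↦ 4^(4 + 1) + 4^4 + 4|_4 = 1284 ⇒ 1283
(2) 1283|_4 = 4^(4 + 1) + 4^4 + 3 ↦ 5^(5 + 1) + 5^5 + 3|_5 = 18753 ⇒ 18752
(3) 18752|_5 = 5^(5 + 1) + 5^5 + 2 ↦ 6^(6 + 1) + 6^6 + 2|_6 = 326594 ⇒ 326593
(4) 326593|_6 = 6^(6 + 1) + 6^6 + 1 ↦ 7^(7 + 1) + 7^7 + 1|_7 = 6588345 ⇒ 6588344
(5) 6588344|_7 = 7^(7 + 1) + 7^7 ↦ 8^(8 + 1) + 8^8|_8 = 150994944 ⇒ 150994943
(6) 150994943|_8 = 8^(8 + 1) + 7·8^7 + 7·8^6 + 7·8^5 + 7·8^4 + 7·8^3 + 7·8^2 + 7·8 + 7 ↦ 9^(9 + 1) + 7·9^7 + 7·9^6 + 7·9^5 + 7·9^4 + 7·9^3 + 7·9^2 + 7·9 + 7|_9 = 3524450281 ⇒ 3524450280
(7) 3524450280|_9 = 9^(9 + 1) + 7·9^7 + 7·9^6 + 7·9^5 + 7·9^4 + 7·9^3 + 7·9^2 + 7·9 + 6 ↦ 10^(10 + 1) + 7·10^7 + 7·10^6 + 7·10^5 + 7·10^4 + 7·10^3 + 7·10^2 + 7·10 + 6|_10 = 100077777776 ⇒ 100077777775
(8) 100077777775|_10 = 10^(10 + 1) + 7·10^7 + 7·10^6 + 7·10^5 + 7·10^4 + 7·10^3 + 7·10^2 + 7·10 + 5 ↦ 11^(11 + 1) + 7·11^7 + 7·11^6 + 7·11^5 + 7·11^4 + 7·11^3 + 7·11^2 + 7·11 + 5|_11 = 3138578427935 ⇒ 3138578427934

15, 111, 1283, 18752, 326593, 6588344, 150994943, 3524450280, 100077777775, 3138578427934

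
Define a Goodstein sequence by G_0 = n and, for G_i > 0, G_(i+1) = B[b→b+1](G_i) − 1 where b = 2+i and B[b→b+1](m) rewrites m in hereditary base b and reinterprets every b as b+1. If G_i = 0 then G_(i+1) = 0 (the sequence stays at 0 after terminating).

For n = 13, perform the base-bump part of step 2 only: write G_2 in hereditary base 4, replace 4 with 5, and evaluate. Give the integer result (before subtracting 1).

[0] 13 ≡ 2^(2 + 1) + 2^2 + 1 (base 2). Lift 3: 109. −1: 108.
[1] 108 ≡ 3^(3 + 1) + 3^3 (base 3). Lift 4: 1280. −1: 1279.
[2] 1279 ≡ 4^(4 + 1) + 3·4^3 + 3·4^2 + 3·4 + 3 (base 4). Lift 5: 16093. −1: 16092.

16093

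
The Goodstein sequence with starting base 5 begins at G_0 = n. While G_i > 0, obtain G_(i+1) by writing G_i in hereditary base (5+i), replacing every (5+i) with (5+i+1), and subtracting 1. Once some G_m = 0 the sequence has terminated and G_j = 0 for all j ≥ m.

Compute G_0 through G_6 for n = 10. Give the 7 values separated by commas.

G_0=10  [base 5] 2·5  →[5↦6]→  2·6 = 12  −1 ⇒ G_1=11
G_1=11  [base 6] 6 + 5  →[6↦7]→  7 + 5 = 12  −1 ⇒ G_2=11
G_2=11  [base 7] 7 + 4  →[7↦8]→  8 + 4 = 12  −1 ⇒ G_3=11
G_3=11  [base 8] 8 + 3  →[8↦9]→  9 + 3 = 12  −1 ⇒ G_4=11
G_4=11  [base 9] 9 + 2  →[9↦10]→  10 + 2 = 12  −1 ⇒ G_5=11
G_5=11  [base 10] 10 + 1  →[10↦11]→  11 + 1 = 12  −1 ⇒ G_6=11

10, 11, 11, 11, 11, 11, 11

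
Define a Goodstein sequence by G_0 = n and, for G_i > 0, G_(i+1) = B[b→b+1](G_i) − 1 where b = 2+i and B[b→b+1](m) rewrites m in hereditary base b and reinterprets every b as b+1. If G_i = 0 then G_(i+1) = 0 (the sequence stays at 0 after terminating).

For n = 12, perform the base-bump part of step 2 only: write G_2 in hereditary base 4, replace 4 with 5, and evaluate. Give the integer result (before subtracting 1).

G_0 = 12. HB_2(12) = 2^(2 + 1) + 2^2. Bump = 108. G_1 = 107.
G_1 = 107. HB_3(107) = 3^(3 + 1) + 2·3^2 + 2·3 + 2. Bump = 1066. G_2 = 1065.
G_2 = 1065. HB_4(1065) = 4^(4 + 1) + 2·4^2 + 2·4 + 1. Bump = 15686. G_3 = 15685.

15686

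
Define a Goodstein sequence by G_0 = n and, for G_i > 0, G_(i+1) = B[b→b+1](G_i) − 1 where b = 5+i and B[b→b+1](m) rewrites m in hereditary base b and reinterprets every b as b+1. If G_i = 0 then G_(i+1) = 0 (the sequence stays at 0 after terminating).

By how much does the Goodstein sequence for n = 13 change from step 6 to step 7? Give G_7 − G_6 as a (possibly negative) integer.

[0] 13 ≡ 2·5 + 3 (base 5). Lift 6: 15. −1: 14.
[1] 14 ≡ 2·6 + 2 (base 6). Lift 7: 16. −1: 15.
[2] 15 ≡ 2·7 + 1 (base 7). Lift 8: 17. −1: 16.
[3] 16 ≡ 2·8 (base 8). Lift 9: 18. −1: 17.
[4] 17 ≡ 9 + 8 (base 9). Lift 10: 18. −1: 17.
[5] 17 ≡ 10 + 7 (base 10). Lift 11: 18. −1: 17.
[6] 17 ≡ 11 + 6 (base 11). Lift 12: 18. −1: 17.

0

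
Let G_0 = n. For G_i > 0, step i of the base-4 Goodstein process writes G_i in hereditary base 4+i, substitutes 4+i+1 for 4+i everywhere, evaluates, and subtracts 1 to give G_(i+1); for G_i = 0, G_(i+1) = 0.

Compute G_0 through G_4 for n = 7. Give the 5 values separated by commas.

7, 7, 7, 7, 7

(0) 7|_4 = 4 + 3 ↦ 5 + 3|_5 = 8 ⇒ 7
(1) 7|_5 = 5 + 2 ↦ 6 + 2|_6 = 8 ⇒ 7
(2) 7|_6 = 6 + 1 ↦ 7 + 1|_7 = 8 ⇒ 7
(3) 7|_7 = 7 ↦ 8|_8 = 8 ⇒ 7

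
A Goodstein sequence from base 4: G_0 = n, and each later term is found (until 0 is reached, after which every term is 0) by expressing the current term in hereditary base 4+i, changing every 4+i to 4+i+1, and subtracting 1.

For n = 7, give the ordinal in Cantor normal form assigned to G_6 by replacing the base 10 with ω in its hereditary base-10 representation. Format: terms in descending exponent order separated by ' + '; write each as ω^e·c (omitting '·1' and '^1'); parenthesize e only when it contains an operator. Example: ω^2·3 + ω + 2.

(0) 7|_4 = 4 + 3 ↦ 5 + 3|_5 = 8 ⇒ 7
(1) 7|_5 = 5 + 2 ↦ 6 + 2|_6 = 8 ⇒ 7
(2) 7|_6 = 6 + 1 ↦ 7 + 1|_7 = 8 ⇒ 7
(3) 7|_7 = 7 ↦ 8|_8 = 8 ⇒ 7
(4) 7|_8 = 7 ↦ 7|_9 = 7 ⇒ 6
(5) 6|_9 = 6 ↦ 6|_10 = 6 ⇒ 5

5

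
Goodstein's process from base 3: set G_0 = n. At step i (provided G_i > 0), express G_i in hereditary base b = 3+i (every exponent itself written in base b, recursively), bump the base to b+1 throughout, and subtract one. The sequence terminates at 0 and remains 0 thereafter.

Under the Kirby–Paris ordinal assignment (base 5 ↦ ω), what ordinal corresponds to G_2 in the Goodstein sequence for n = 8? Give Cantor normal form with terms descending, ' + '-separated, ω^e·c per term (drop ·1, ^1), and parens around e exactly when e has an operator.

ω·2

base 3: 8 = 2·3 + 2; at 4: 2·4 + 2 = 10; next = 9
base 4: 9 = 2·4 + 1; at 5: 2·5 + 1 = 11; next = 10
base 5: 10 = 2·5; at 6: 2·6 = 12; next = 11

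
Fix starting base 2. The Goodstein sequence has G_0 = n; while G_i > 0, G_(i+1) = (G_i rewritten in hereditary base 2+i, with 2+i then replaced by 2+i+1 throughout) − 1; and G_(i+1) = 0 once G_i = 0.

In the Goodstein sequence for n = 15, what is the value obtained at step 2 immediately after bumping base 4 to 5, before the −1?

18753

(0) 15|_2 = 2^(2 + 1) + 2^2 + 2 + 1 ↦ 3^(3 + 1) + 3^3 + 3 + 1|_3 = 112 ⇒ 111
(1) 111|_3 = 3^(3 + 1) + 3^3 + 3 ↦ 4^(4 + 1) + 4^4 + 4|_4 = 1284 ⇒ 1283
(2) 1283|_4 = 4^(4 + 1) + 4^4 + 3 ↦ 5^(5 + 1) + 5^5 + 3|_5 = 18753 ⇒ 18752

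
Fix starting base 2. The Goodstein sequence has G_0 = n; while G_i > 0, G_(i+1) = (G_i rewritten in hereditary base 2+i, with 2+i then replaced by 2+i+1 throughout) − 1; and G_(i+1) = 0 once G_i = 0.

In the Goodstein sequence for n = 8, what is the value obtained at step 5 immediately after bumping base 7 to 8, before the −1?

G_0 = 8. HB_2(8) = 2^(2 + 1). Bump = 81. G_1 = 80.
G_1 = 80. HB_3(80) = 2·3^3 + 2·3^2 + 2·3 + 2. Bump = 554. G_2 = 553.
G_2 = 553. HB_4(553) = 2·4^4 + 2·4^2 + 2·4 + 1. Bump = 6311. G_3 = 6310.
G_3 = 6310. HB_5(6310) = 2·5^5 + 2·5^2 + 2·5. Bump = 93396. G_4 = 93395.
G_4 = 93395. HB_6(93395) = 2·6^6 + 2·6^2 + 6 + 5. Bump = 1647196. G_5 = 1647195.
G_5 = 1647195. HB_7(1647195) = 2·7^7 + 2·7^2 + 7 + 4. Bump = 33554572. G_6 = 33554571.

33554572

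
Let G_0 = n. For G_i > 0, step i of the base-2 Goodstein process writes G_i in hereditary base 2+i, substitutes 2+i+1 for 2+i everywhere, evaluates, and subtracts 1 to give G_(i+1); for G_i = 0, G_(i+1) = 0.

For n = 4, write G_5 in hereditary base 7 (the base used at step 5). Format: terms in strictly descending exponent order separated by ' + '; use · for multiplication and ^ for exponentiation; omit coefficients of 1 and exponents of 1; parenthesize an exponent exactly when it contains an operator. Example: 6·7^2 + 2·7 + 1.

[0] 4 ≡ 2^2 (base 2). Lift 3: 27. −1: 26.
[1] 26 ≡ 2·3^2 + 2·3 + 2 (base 3). Lift 4: 42. −1: 41.
[2] 41 ≡ 2·4^2 + 2·4 + 1 (base 4). Lift 5: 61. −1: 60.
[3] 60 ≡ 2·5^2 + 2·5 (base 5). Lift 6: 84. −1: 83.
[4] 83 ≡ 2·6^2 + 6 + 5 (base 6). Lift 7: 110. −1: 109.
[5] 109 ≡ 2·7^2 + 7 + 4 (base 7). Lift 8: 140. −1: 139.

2·7^2 + 7 + 4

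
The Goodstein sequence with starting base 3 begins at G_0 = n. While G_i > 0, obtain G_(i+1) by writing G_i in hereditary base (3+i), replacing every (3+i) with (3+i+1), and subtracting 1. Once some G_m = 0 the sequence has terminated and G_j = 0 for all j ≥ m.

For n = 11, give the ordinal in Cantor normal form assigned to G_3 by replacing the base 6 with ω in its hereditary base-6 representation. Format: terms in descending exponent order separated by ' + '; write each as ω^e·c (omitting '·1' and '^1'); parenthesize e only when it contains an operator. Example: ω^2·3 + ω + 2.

[0] 11 ≡ 3^2 + 2 (base 3). Lift 4: 18. −1: 17.
[1] 17 ≡ 4^2 + 1 (base 4). Lift 5: 26. −1: 25.
[2] 25 ≡ 5^2 (base 5). Lift 6: 36. −1: 35.
[3] 35 ≡ 5·6 + 5 (base 6). Lift 7: 40. −1: 39.

ω·5 + 5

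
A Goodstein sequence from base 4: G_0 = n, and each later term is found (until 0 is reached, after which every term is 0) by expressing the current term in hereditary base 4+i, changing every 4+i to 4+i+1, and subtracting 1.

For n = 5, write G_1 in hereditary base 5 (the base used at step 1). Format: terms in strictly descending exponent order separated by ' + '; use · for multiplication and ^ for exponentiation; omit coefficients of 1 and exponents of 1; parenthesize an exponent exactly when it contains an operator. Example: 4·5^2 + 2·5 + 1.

i=0: 5 = 4 + 1 (b=4); 4→5: 5 + 1 = 6; 6−1 = 5
i=1: 5 = 5 (b=5); 5→6: 6 = 6; 6−1 = 5

5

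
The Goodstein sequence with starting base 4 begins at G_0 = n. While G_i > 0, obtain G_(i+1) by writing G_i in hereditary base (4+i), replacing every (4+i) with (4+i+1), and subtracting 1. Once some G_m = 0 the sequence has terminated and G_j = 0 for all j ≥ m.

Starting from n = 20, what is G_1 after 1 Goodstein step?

29

(0) 20|_4 = 4^2 + 4 ↦ 5^2 + 5|_5 = 30 ⇒ 29
(1) 29|_5 = 5^2 + 4 ↦ 6^2 + 4|_6 = 40 ⇒ 39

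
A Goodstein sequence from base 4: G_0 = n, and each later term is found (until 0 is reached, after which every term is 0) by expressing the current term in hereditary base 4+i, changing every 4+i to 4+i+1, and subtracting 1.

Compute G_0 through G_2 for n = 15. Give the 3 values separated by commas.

15, 17, 19

[0] 15 ≡ 3·4 + 3 (base 4). Lift 5: 18. −1: 17.
[1] 17 ≡ 3·5 + 2 (base 5). Lift 6: 20. −1: 19.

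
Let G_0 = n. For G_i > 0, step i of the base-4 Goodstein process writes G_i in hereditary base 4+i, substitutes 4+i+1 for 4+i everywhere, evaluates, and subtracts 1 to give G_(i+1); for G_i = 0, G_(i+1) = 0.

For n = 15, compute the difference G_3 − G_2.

step 0: 15 = 3·4 + 3; sub 5 for 4: 3·5 + 3; = 18; G_1 = 18−1 = 17
step 1: 17 = 3·5 + 2; sub 6 for 5: 3·6 + 2; = 20; G_2 = 20−1 = 19
step 2: 19 = 3·6 + 1; sub 7 for 6: 3·7 + 1; = 22; G_3 = 22−1 = 21

2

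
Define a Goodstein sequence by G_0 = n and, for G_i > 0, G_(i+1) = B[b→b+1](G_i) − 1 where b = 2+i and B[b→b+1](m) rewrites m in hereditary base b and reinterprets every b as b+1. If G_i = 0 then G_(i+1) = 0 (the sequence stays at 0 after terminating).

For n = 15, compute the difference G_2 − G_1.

step 0: 15 = 2^(2 + 1) + 2^2 + 2 + 1; sub 3 for 2: 3^(3 + 1) + 3^3 + 3 + 1; = 112; G_1 = 112−1 = 111
step 1: 111 = 3^(3 + 1) + 3^3 + 3; sub 4 for 3: 4^(4 + 1) + 4^4 + 4; = 1284; G_2 = 1284−1 = 1283

1172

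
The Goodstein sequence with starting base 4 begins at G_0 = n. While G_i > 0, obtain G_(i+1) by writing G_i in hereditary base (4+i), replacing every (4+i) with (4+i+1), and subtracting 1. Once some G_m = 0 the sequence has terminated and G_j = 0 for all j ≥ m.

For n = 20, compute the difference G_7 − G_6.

step 0: 20 = 4^2 + 4; sub 5 for 4: 5^2 + 5; = 30; G_1 = 30−1 = 29
step 1: 29 = 5^2 + 4; sub 6 for 5: 6^2 + 4; = 40; G_2 = 40−1 = 39
step 2: 39 = 6^2 + 3; sub 7 for 6: 7^2 + 3; = 52; G_3 = 52−1 = 51
step 3: 51 = 7^2 + 2; sub 8 for 7: 8^2 + 2; = 66; G_4 = 66−1 = 65
step 4: 65 = 8^2 + 1; sub 9 for 8: 9^2 + 1; = 82; G_5 = 82−1 = 81
step 5: 81 = 9^2; sub 10 for 9: 10^2; = 100; G_6 = 100−1 = 99
step 6: 99 = 9·10 + 9; sub 11 for 10: 9·11 + 9; = 108; G_7 = 108−1 = 107

8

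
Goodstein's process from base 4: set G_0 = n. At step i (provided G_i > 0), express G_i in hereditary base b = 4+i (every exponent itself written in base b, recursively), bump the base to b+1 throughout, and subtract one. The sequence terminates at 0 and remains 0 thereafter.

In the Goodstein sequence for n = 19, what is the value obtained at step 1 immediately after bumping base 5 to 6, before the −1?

step 0: 19 = 4^2 + 3; sub 5 for 4: 5^2 + 3; = 28; G_1 = 28−1 = 27
step 1: 27 = 5^2 + 2; sub 6 for 5: 6^2 + 2; = 38; G_2 = 38−1 = 37

38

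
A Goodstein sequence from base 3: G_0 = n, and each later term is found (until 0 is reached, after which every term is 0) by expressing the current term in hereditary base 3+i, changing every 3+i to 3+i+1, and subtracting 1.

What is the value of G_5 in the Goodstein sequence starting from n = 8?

[0] 8 ≡ 2·3 + 2 (base 3). Lift 4: 10. −1: 9.
[1] 9 ≡ 2·4 + 1 (base 4). Lift 5: 11. −1: 10.
[2] 10 ≡ 2·5 (base 5). Lift 6: 12. −1: 11.
[3] 11 ≡ 6 + 5 (base 6). Lift 7: 12. −1: 11.
[4] 11 ≡ 7 + 4 (base 7). Lift 8: 12. −1: 11.
[5] 11 ≡ 8 + 3 (base 8). Lift 9: 12. −1: 11.

11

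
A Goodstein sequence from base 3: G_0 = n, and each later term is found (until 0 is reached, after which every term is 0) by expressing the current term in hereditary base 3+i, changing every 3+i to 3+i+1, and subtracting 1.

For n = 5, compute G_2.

5

step 0: 5 = 3 + 2; sub 4 for 3: 4 + 2; = 6; G_1 = 6−1 = 5
step 1: 5 = 4 + 1; sub 5 for 4: 5 + 1; = 6; G_2 = 6−1 = 5
step 2: 5 = 5; sub 6 for 5: 6; = 6; G_3 = 6−1 = 5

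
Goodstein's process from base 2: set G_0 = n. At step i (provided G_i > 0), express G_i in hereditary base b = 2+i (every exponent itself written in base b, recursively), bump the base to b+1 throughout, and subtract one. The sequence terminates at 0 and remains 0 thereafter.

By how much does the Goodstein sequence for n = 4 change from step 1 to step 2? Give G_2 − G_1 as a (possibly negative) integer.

15

G_0=4  [base 2] 2^2  →[2↦3]→  3^3 = 27  −1 ⇒ G_1=26
G_1=26  [base 3] 2·3^2 + 2·3 + 2  →[3↦4]→  2·4^2 + 2·4 + 2 = 42  −1 ⇒ G_2=41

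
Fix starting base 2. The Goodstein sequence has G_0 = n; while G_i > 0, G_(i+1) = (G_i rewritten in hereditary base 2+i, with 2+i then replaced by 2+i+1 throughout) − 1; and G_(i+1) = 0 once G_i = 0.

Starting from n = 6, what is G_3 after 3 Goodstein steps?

3125

(0) 6|_2 = 2^2 + 2 ↦ 3^3 + 3|_3 = 30 ⇒ 29
(1) 29|_3 = 3^3 + 2 ↦ 4^4 + 2|_4 = 258 ⇒ 257
(2) 257|_4 = 4^4 + 1 ↦ 5^5 + 1|_5 = 3126 ⇒ 3125
(3) 3125|_5 = 5^5 ↦ 6^6|_6 = 46656 ⇒ 46655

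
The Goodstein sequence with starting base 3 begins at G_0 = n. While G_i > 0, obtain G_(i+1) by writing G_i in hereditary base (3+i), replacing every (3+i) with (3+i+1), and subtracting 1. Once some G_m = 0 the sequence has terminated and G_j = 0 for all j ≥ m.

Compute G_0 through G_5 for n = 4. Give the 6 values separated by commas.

4, 4, 4, 3, 2, 1

step 0: 4 = 3 + 1; sub 4 for 3: 4 + 1; = 5; G_1 = 5−1 = 4
step 1: 4 = 4; sub 5 for 4: 5; = 5; G_2 = 5−1 = 4
step 2: 4 = 4; sub 6 for 5: 4; = 4; G_3 = 4−1 = 3
step 3: 3 = 3; sub 7 for 6: 3; = 3; G_4 = 3−1 = 2
step 4: 2 = 2; sub 8 for 7: 2; = 2; G_5 = 2−1 = 1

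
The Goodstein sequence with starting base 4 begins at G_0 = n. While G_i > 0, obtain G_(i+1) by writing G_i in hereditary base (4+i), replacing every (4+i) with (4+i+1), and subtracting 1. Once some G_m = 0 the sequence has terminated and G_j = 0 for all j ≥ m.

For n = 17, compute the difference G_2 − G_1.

10

17 —HB4→ 4^2 + 1 —bump→ 5^2 + 1 = 26 —(−1)→ 25
25 —HB5→ 5^2 —bump→ 6^2 = 36 —(−1)→ 35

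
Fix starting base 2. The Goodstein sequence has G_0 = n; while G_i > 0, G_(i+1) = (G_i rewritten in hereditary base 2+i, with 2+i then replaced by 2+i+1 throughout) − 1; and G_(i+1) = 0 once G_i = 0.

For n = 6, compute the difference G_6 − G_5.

89204

6 —HB2→ 2^2 + 2 —bump→ 3^3 + 3 = 30 —(−1)→ 29
29 —HB3→ 3^3 + 2 —bump→ 4^4 + 2 = 258 —(−1)→ 257
257 —HB4→ 4^4 + 1 —bump→ 5^5 + 1 = 3126 —(−1)→ 3125
3125 —HB5→ 5^5 —bump→ 6^6 = 46656 —(−1)→ 46655
46655 —HB6→ 5·6^5 + 5·6^4 + 5·6^3 + 5·6^2 + 5·6 + 5 —bump→ 5·7^5 + 5·7^4 + 5·7^3 + 5·7^2 + 5·7 + 5 = 98040 —(−1)→ 98039
98039 —HB7→ 5·7^5 + 5·7^4 + 5·7^3 + 5·7^2 + 5·7 + 4 —bump→ 5·8^5 + 5·8^4 + 5·8^3 + 5·8^2 + 5·8 + 4 = 187244 —(−1)→ 187243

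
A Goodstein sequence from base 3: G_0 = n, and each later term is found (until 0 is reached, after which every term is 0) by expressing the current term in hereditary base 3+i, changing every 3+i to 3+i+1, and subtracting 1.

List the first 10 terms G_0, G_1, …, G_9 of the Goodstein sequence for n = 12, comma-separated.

12, 19, 27, 37, 49, 63, 69, 75, 81, 87

[0] 12 ≡ 3^2 + 3 (base 3). Lift 4: 20. −1: 19.
[1] 19 ≡ 4^2 + 3 (base 4). Lift 5: 28. −1: 27.
[2] 27 ≡ 5^2 + 2 (base 5). Lift 6: 38. −1: 37.
[3] 37 ≡ 6^2 + 1 (base 6). Lift 7: 50. −1: 49.
[4] 49 ≡ 7^2 (base 7). Lift 8: 64. −1: 63.
[5] 63 ≡ 7·8 + 7 (base 8). Lift 9: 70. −1: 69.
[6] 69 ≡ 7·9 + 6 (base 9). Lift 10: 76. −1: 75.
[7] 75 ≡ 7·10 + 5 (base 10). Lift 11: 82. −1: 81.
[8] 81 ≡ 7·11 + 4 (base 11). Lift 12: 88. −1: 87.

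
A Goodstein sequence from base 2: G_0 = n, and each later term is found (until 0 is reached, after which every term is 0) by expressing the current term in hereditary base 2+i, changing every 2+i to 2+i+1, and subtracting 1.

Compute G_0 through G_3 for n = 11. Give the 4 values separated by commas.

11 —HB2→ 2^(2 + 1) + 2 + 1 —bump→ 3^(3 + 1) + 3 + 1 = 85 —(−1)→ 84
84 —HB3→ 3^(3 + 1) + 3 —bump→ 4^(4 + 1) + 4 = 1028 —(−1)→ 1027
1027 —HB4→ 4^(4 + 1) + 3 —bump→ 5^(5 + 1) + 3 = 15628 —(−1)→ 15627

11, 84, 1027, 15627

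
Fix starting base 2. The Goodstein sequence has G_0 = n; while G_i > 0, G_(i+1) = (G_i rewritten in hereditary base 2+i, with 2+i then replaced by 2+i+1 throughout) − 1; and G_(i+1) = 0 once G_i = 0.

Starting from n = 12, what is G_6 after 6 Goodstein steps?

134217867

step 0: 12 = 2^(2 + 1) + 2^2; sub 3 for 2: 3^(3 + 1) + 3^3; = 108; G_1 = 108−1 = 107
step 1: 107 = 3^(3 + 1) + 2·3^2 + 2·3 + 2; sub 4 for 3: 4^(4 + 1) + 2·4^2 + 2·4 + 2; = 1066; G_2 = 1066−1 = 1065
step 2: 1065 = 4^(4 + 1) + 2·4^2 + 2·4 + 1; sub 5 for 4: 5^(5 + 1) + 2·5^2 + 2·5 + 1; = 15686; G_3 = 15686−1 = 15685
step 3: 15685 = 5^(5 + 1) + 2·5^2 + 2·5; sub 6 for 5: 6^(6 + 1) + 2·6^2 + 2·6; = 280020; G_4 = 280020−1 = 280019
step 4: 280019 = 6^(6 + 1) + 2·6^2 + 6 + 5; sub 7 for 6: 7^(7 + 1) + 2·7^2 + 7 + 5; = 5764911; G_5 = 5764911−1 = 5764910
step 5: 5764910 = 7^(7 + 1) + 2·7^2 + 7 + 4; sub 8 for 7: 8^(8 + 1) + 2·8^2 + 8 + 4; = 134217868; G_6 = 134217868−1 = 134217867
step 6: 134217867 = 8^(8 + 1) + 2·8^2 + 8 + 3; sub 9 for 8: 9^(9 + 1) + 2·9^2 + 9 + 3; = 3486784575; G_7 = 3486784575−1 = 3486784574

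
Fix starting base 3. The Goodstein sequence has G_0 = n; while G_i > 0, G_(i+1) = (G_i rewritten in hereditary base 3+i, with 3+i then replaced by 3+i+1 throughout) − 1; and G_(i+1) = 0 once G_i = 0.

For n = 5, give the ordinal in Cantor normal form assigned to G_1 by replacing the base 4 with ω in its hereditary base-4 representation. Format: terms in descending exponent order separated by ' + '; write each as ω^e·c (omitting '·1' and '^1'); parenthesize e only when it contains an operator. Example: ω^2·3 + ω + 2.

(0) 5|_3 = 3 + 2 ↦ 4 + 2|_4 = 6 ⇒ 5
(1) 5|_4 = 4 + 1 ↦ 5 + 1|_5 = 6 ⇒ 5

ω + 1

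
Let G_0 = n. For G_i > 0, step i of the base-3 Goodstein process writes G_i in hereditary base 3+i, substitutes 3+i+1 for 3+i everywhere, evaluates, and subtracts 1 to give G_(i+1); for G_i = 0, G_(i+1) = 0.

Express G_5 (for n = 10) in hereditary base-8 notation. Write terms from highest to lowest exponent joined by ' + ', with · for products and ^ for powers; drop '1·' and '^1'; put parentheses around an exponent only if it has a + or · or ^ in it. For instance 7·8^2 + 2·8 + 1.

(0) 10|_3 = 3^2 + 1 ↦ 4^2 + 1|_4 = 17 ⇒ 16
(1) 16|_4 = 4^2 ↦ 5^2|_5 = 25 ⇒ 24
(2) 24|_5 = 4·5 + 4 ↦ 4·6 + 4|_6 = 28 ⇒ 27
(3) 27|_6 = 4·6 + 3 ↦ 4·7 + 3|_7 = 31 ⇒ 30
(4) 30|_7 = 4·7 + 2 ↦ 4·8 + 2|_8 = 34 ⇒ 33
(5) 33|_8 = 4·8 + 1 ↦ 4·9 + 1|_9 = 37 ⇒ 36

4·8 + 1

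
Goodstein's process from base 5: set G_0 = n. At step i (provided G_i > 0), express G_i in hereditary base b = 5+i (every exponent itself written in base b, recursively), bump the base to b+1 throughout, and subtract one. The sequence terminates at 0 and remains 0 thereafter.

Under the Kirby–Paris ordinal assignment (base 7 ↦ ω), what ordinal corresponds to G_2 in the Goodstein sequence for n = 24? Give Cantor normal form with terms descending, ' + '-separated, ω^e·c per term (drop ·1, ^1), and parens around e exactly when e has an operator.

G_0=24  [base 5] 4·5 + 4  →[5↦6]→  4·6 + 4 = 28  −1 ⇒ G_1=27
G_1=27  [base 6] 4·6 + 3  →[6↦7]→  4·7 + 3 = 31  −1 ⇒ G_2=30
G_2=30  [base 7] 4·7 + 2  →[7↦8]→  4·8 + 2 = 34  −1 ⇒ G_3=33

ω·4 + 2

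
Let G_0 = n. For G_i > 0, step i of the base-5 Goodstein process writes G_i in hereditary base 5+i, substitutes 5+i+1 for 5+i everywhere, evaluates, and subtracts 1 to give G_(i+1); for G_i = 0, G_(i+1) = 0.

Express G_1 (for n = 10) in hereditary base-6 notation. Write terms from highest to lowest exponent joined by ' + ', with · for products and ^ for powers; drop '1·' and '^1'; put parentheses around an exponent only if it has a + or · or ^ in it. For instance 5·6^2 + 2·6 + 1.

6 + 5

i=0: 10 = 2·5 (b=5); 5→6: 2·6 = 12; 12−1 = 11
i=1: 11 = 6 + 5 (b=6); 6→7: 7 + 5 = 12; 12−1 = 11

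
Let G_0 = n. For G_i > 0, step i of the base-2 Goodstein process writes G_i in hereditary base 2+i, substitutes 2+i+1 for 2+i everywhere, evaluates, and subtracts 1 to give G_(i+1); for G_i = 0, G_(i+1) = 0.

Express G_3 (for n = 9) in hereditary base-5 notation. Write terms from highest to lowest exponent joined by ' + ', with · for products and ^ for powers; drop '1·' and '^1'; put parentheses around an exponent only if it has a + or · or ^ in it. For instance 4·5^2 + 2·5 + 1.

3·5^5 + 3·5^3 + 3·5^2 + 3·5 + 2

9 —HB2→ 2^(2 + 1) + 1 —bump→ 3^(3 + 1) + 1 = 82 —(−1)→ 81
81 —HB3→ 3^(3 + 1) —bump→ 4^(4 + 1) = 1024 —(−1)→ 1023
1023 —HB4→ 3·4^4 + 3·4^3 + 3·4^2 + 3·4 + 3 —bump→ 3·5^5 + 3·5^3 + 3·5^2 + 3·5 + 3 = 9843 —(−1)→ 9842
9842 —HB5→ 3·5^5 + 3·5^3 + 3·5^2 + 3·5 + 2 —bump→ 3·6^6 + 3·6^3 + 3·6^2 + 3·6 + 2 = 140744 —(−1)→ 140743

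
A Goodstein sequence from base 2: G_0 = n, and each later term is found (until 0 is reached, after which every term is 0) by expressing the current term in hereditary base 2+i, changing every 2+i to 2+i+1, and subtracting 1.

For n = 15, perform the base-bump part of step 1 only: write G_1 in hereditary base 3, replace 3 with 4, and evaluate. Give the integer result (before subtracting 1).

1284

G_0=15  [base 2] 2^(2 + 1) + 2^2 + 2 + 1  →[2↦3]→  3^(3 + 1) + 3^3 + 3 + 1 = 112  −1 ⇒ G_1=111
G_1=111  [base 3] 3^(3 + 1) + 3^3 + 3  →[3↦4]→  4^(4 + 1) + 4^4 + 4 = 1284  −1 ⇒ G_2=1283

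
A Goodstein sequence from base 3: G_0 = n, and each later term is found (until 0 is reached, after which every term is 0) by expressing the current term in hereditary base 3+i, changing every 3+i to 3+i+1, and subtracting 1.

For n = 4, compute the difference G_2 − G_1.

i=0: 4 = 3 + 1 (b=3); 3→4: 4 + 1 = 5; 5−1 = 4
i=1: 4 = 4 (b=4); 4→5: 5 = 5; 5−1 = 4

0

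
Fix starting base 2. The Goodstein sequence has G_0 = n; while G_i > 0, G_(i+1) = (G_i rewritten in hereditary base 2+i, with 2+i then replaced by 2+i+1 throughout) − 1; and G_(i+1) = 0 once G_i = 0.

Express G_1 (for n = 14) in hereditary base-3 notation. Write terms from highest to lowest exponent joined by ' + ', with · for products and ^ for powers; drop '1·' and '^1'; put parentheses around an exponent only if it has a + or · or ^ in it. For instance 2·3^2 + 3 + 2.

base 2: 14 = 2^(2 + 1) + 2^2 + 2; at 3: 3^(3 + 1) + 3^3 + 3 = 111; next = 110
base 3: 110 = 3^(3 + 1) + 3^3 + 2; at 4: 4^(4 + 1) + 4^4 + 2 = 1282; next = 1281

3^(3 + 1) + 3^3 + 2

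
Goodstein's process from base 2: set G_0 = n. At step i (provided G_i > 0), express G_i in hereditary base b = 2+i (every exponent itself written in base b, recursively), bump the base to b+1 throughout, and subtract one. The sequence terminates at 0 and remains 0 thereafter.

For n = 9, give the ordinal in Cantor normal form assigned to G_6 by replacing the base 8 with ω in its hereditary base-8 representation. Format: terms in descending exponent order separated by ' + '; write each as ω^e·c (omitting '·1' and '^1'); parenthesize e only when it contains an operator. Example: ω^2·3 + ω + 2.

ω^ω·3 + ω^3·3 + ω^2·3 + ω·2 + 7

i=0: 9 = 2^(2 + 1) + 1 (b=2); 2→3: 3^(3 + 1) + 1 = 82; 82−1 = 81
i=1: 81 = 3^(3 + 1) (b=3); 3→4: 4^(4 + 1) = 1024; 1024−1 = 1023
i=2: 1023 = 3·4^4 + 3·4^3 + 3·4^2 + 3·4 + 3 (b=4); 4→5: 3·5^5 + 3·5^3 + 3·5^2 + 3·5 + 3 = 9843; 9843−1 = 9842
i=3: 9842 = 3·5^5 + 3·5^3 + 3·5^2 + 3·5 + 2 (b=5); 5→6: 3·6^6 + 3·6^3 + 3·6^2 + 3·6 + 2 = 140744; 140744−1 = 140743
i=4: 140743 = 3·6^6 + 3·6^3 + 3·6^2 + 3·6 + 1 (b=6); 6→7: 3·7^7 + 3·7^3 + 3·7^2 + 3·7 + 1 = 2471827; 2471827−1 = 2471826
i=5: 2471826 = 3·7^7 + 3·7^3 + 3·7^2 + 3·7 (b=7); 7→8: 3·8^8 + 3·8^3 + 3·8^2 + 3·8 = 50333400; 50333400−1 = 50333399
i=6: 50333399 = 3·8^8 + 3·8^3 + 3·8^2 + 2·8 + 7 (b=8); 8→9: 3·9^9 + 3·9^3 + 3·9^2 + 2·9 + 7 = 1162263922; 1162263922−1 = 1162263921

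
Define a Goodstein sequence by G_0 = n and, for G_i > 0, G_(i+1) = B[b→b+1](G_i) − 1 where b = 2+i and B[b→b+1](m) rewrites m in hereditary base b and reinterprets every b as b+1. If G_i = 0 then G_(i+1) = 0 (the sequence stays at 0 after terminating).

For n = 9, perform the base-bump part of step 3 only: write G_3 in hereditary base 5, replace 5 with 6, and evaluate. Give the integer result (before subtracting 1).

G_0 = 9. HB_2(9) = 2^(2 + 1) + 1. Bump = 82. G_1 = 81.
G_1 = 81. HB_3(81) = 3^(3 + 1). Bump = 1024. G_2 = 1023.
G_2 = 1023. HB_4(1023) = 3·4^4 + 3·4^3 + 3·4^2 + 3·4 + 3. Bump = 9843. G_3 = 9842.

140744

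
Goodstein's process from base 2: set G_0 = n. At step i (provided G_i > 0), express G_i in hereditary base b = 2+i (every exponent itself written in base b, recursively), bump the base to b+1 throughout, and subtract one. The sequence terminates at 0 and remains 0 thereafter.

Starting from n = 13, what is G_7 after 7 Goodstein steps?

G_0 = 13. HB_2(13) = 2^(2 + 1) + 2^2 + 1. Bump = 109. G_1 = 108.
G_1 = 108. HB_3(108) = 3^(3 + 1) + 3^3. Bump = 1280. G_2 = 1279.
G_2 = 1279. HB_4(1279) = 4^(4 + 1) + 3·4^3 + 3·4^2 + 3·4 + 3. Bump = 16093. G_3 = 16092.
G_3 = 16092. HB_5(16092) = 5^(5 + 1) + 3·5^3 + 3·5^2 + 3·5 + 2. Bump = 280712. G_4 = 280711.
G_4 = 280711. HB_6(280711) = 6^(6 + 1) + 3·6^3 + 3·6^2 + 3·6 + 1. Bump = 5765999. G_5 = 5765998.
G_5 = 5765998. HB_7(5765998) = 7^(7 + 1) + 3·7^3 + 3·7^2 + 3·7. Bump = 134219480. G_6 = 134219479.
G_6 = 134219479. HB_8(134219479) = 8^(8 + 1) + 3·8^3 + 3·8^2 + 2·8 + 7. Bump = 3486786856. G_7 = 3486786855.

3486786855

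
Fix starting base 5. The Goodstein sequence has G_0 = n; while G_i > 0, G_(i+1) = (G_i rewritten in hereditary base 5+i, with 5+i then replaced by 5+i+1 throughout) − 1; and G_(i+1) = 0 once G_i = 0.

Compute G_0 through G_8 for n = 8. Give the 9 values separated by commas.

8, 8, 8, 8, 8, 7, 6, 5, 4

i=0: 8 = 5 + 3 (b=5); 5→6: 6 + 3 = 9; 9−1 = 8
i=1: 8 = 6 + 2 (b=6); 6→7: 7 + 2 = 9; 9−1 = 8
i=2: 8 = 7 + 1 (b=7); 7→8: 8 + 1 = 9; 9−1 = 8
i=3: 8 = 8 (b=8); 8→9: 9 = 9; 9−1 = 8
i=4: 8 = 8 (b=9); 9→10: 8 = 8; 8−1 = 7
i=5: 7 = 7 (b=10); 10→11: 7 = 7; 7−1 = 6
i=6: 6 = 6 (b=11); 11→12: 6 = 6; 6−1 = 5
i=7: 5 = 5 (b=12); 12→13: 5 = 5; 5−1 = 4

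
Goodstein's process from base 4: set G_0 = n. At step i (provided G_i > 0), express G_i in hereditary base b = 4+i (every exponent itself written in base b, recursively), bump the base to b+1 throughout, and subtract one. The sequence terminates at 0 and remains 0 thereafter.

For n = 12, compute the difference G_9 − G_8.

step 0: 12 = 3·4; sub 5 for 4: 3·5; = 15; G_1 = 15−1 = 14
step 1: 14 = 2·5 + 4; sub 6 for 5: 2·6 + 4; = 16; G_2 = 16−1 = 15
step 2: 15 = 2·6 + 3; sub 7 for 6: 2·7 + 3; = 17; G_3 = 17−1 = 16
step 3: 16 = 2·7 + 2; sub 8 for 7: 2·8 + 2; = 18; G_4 = 18−1 = 17
step 4: 17 = 2·8 + 1; sub 9 for 8: 2·9 + 1; = 19; G_5 = 19−1 = 18
step 5: 18 = 2·9; sub 10 for 9: 2·10; = 20; G_6 = 20−1 = 19
step 6: 19 = 10 + 9; sub 11 for 10: 11 + 9; = 20; G_7 = 20−1 = 19
step 7: 19 = 11 + 8; sub 12 for 11: 12 + 8; = 20; G_8 = 20−1 = 19
step 8: 19 = 12 + 7; sub 13 for 12: 13 + 7; = 20; G_9 = 20−1 = 19

0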